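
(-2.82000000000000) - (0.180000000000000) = -3.00000000000000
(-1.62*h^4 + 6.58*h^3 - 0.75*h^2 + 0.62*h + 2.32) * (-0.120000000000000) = 0.1944*h^4 - 0.7896*h^3 + 0.09*h^2 - 0.0744*h - 0.2784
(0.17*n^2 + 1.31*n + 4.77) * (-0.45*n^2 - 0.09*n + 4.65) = -0.0765*n^4 - 0.6048*n^3 - 1.4739*n^2 + 5.6622*n + 22.1805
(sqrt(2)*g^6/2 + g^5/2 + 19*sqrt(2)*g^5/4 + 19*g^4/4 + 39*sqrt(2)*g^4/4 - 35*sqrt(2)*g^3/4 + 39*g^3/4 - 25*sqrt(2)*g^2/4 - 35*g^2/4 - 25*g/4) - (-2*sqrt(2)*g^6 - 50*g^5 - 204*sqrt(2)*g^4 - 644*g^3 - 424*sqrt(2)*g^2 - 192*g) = 5*sqrt(2)*g^6/2 + 19*sqrt(2)*g^5/4 + 101*g^5/2 + 19*g^4/4 + 855*sqrt(2)*g^4/4 - 35*sqrt(2)*g^3/4 + 2615*g^3/4 - 35*g^2/4 + 1671*sqrt(2)*g^2/4 + 743*g/4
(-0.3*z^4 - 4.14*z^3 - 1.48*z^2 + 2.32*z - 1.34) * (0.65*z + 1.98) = -0.195*z^5 - 3.285*z^4 - 9.1592*z^3 - 1.4224*z^2 + 3.7226*z - 2.6532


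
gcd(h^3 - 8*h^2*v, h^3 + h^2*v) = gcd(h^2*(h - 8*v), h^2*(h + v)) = h^2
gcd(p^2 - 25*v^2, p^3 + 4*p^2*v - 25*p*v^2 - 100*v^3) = p^2 - 25*v^2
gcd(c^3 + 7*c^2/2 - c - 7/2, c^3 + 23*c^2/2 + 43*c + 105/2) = c + 7/2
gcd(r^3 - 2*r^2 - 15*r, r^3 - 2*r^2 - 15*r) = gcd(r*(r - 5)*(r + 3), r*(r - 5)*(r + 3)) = r^3 - 2*r^2 - 15*r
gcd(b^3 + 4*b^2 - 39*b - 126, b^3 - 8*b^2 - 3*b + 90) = b^2 - 3*b - 18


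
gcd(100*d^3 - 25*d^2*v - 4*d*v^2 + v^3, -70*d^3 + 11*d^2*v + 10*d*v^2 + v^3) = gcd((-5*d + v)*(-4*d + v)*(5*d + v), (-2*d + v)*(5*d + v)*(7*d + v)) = 5*d + v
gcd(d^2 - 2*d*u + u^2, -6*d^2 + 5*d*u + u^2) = -d + u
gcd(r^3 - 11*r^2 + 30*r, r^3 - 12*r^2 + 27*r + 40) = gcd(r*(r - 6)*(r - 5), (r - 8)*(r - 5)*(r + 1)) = r - 5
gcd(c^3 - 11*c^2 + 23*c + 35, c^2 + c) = c + 1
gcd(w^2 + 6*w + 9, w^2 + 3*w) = w + 3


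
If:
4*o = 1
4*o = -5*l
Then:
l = -1/5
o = 1/4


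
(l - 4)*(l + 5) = l^2 + l - 20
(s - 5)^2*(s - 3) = s^3 - 13*s^2 + 55*s - 75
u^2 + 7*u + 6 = (u + 1)*(u + 6)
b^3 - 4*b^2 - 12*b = b*(b - 6)*(b + 2)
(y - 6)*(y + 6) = y^2 - 36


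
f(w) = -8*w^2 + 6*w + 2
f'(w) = 6 - 16*w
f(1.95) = -16.72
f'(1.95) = -25.20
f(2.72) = -40.87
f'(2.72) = -37.52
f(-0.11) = 1.24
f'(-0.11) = 7.76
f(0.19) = 2.85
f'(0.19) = 2.96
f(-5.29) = -253.61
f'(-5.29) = 90.64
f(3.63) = -81.64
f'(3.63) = -52.08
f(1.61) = -9.08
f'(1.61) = -19.76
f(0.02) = 2.12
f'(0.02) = 5.68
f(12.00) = -1078.00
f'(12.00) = -186.00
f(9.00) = -592.00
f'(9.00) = -138.00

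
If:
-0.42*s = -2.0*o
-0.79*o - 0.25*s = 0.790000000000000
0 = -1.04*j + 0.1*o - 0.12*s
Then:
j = 0.18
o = -0.40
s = -1.90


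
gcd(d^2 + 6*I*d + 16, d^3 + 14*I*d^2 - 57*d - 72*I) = d + 8*I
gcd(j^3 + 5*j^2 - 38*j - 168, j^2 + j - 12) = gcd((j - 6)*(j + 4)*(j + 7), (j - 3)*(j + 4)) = j + 4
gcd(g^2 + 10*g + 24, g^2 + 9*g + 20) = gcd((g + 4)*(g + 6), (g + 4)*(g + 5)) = g + 4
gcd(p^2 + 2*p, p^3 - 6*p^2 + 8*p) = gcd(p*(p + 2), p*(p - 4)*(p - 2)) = p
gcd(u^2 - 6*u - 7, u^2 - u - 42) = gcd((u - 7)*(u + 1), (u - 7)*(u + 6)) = u - 7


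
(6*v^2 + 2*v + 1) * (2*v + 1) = 12*v^3 + 10*v^2 + 4*v + 1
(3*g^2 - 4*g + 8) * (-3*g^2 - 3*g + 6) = -9*g^4 + 3*g^3 + 6*g^2 - 48*g + 48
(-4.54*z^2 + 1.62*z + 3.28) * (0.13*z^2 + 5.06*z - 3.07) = -0.5902*z^4 - 22.7618*z^3 + 22.5614*z^2 + 11.6234*z - 10.0696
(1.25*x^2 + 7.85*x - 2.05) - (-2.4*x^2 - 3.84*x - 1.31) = 3.65*x^2 + 11.69*x - 0.74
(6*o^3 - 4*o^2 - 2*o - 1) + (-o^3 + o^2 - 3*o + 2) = 5*o^3 - 3*o^2 - 5*o + 1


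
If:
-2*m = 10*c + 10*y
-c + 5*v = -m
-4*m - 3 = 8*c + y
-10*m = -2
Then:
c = -94/175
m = 1/5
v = -129/875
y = 87/175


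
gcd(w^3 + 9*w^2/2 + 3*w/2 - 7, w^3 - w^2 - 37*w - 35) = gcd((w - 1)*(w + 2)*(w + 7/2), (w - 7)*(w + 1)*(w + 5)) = 1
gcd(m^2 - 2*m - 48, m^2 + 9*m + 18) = m + 6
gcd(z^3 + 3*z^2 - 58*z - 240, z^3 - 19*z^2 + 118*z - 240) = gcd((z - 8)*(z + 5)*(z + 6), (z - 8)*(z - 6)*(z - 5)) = z - 8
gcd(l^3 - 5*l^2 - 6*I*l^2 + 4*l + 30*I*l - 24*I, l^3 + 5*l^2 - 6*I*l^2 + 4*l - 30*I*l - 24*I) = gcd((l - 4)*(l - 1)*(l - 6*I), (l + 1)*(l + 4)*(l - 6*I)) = l - 6*I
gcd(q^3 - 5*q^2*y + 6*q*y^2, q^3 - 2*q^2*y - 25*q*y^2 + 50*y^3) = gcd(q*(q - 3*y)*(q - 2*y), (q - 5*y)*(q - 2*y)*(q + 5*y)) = -q + 2*y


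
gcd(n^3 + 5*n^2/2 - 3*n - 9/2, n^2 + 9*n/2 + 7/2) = n + 1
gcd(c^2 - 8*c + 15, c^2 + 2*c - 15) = c - 3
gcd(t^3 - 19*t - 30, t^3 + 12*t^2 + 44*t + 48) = t + 2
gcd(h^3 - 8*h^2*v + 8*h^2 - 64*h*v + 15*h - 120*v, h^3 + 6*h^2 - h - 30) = h^2 + 8*h + 15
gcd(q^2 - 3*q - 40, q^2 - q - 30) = q + 5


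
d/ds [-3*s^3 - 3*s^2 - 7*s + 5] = -9*s^2 - 6*s - 7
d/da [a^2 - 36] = 2*a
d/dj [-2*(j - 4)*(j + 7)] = -4*j - 6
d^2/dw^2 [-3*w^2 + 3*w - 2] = -6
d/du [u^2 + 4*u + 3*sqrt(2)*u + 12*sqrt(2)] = 2*u + 4 + 3*sqrt(2)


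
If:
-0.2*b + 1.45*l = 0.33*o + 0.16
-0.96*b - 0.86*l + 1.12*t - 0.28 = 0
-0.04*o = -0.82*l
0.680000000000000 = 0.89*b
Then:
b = 0.76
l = -0.06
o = -1.21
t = 0.86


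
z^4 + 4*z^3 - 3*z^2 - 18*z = z*(z - 2)*(z + 3)^2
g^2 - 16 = (g - 4)*(g + 4)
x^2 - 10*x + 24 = (x - 6)*(x - 4)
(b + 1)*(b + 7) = b^2 + 8*b + 7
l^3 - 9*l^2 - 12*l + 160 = (l - 8)*(l - 5)*(l + 4)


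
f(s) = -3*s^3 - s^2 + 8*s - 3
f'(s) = -9*s^2 - 2*s + 8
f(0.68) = 1.03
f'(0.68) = 2.48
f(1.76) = -8.37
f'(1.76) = -23.40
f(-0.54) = -7.14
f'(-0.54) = 6.46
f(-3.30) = 67.52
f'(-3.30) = -83.41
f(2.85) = -57.77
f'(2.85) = -70.80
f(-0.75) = -8.30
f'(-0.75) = 4.44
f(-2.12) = 4.13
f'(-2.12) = -28.21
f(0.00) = -3.00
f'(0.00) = 8.00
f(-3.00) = 45.00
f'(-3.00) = -67.00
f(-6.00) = 561.00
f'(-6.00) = -304.00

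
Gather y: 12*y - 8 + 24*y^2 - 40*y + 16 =24*y^2 - 28*y + 8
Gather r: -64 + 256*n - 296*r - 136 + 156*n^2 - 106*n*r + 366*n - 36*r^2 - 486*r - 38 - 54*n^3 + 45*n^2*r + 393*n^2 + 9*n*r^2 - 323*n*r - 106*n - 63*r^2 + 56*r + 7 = -54*n^3 + 549*n^2 + 516*n + r^2*(9*n - 99) + r*(45*n^2 - 429*n - 726) - 231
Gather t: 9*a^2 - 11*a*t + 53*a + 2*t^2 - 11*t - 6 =9*a^2 + 53*a + 2*t^2 + t*(-11*a - 11) - 6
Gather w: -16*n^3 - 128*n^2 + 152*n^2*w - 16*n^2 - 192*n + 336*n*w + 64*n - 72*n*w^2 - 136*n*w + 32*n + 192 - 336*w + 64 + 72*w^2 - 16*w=-16*n^3 - 144*n^2 - 96*n + w^2*(72 - 72*n) + w*(152*n^2 + 200*n - 352) + 256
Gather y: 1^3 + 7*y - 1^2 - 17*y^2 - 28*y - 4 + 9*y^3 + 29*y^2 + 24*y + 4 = 9*y^3 + 12*y^2 + 3*y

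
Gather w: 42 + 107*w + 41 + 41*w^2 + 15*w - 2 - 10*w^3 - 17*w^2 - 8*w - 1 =-10*w^3 + 24*w^2 + 114*w + 80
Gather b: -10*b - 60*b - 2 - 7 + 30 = 21 - 70*b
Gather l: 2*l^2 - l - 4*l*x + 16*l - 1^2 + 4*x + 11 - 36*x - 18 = 2*l^2 + l*(15 - 4*x) - 32*x - 8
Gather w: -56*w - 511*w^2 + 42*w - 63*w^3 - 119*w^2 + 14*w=-63*w^3 - 630*w^2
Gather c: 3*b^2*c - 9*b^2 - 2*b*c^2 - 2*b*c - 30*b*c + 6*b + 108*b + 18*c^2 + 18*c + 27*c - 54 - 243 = -9*b^2 + 114*b + c^2*(18 - 2*b) + c*(3*b^2 - 32*b + 45) - 297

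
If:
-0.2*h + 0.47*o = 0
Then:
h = 2.35*o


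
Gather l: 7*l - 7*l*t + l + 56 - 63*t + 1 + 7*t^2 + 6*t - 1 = l*(8 - 7*t) + 7*t^2 - 57*t + 56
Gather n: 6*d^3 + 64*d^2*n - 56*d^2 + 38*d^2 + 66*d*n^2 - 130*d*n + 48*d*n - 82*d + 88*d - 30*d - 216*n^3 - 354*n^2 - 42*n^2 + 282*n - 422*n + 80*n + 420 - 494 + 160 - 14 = 6*d^3 - 18*d^2 - 24*d - 216*n^3 + n^2*(66*d - 396) + n*(64*d^2 - 82*d - 60) + 72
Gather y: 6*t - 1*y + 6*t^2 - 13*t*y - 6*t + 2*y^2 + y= 6*t^2 - 13*t*y + 2*y^2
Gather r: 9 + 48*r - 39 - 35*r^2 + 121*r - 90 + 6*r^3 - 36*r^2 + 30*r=6*r^3 - 71*r^2 + 199*r - 120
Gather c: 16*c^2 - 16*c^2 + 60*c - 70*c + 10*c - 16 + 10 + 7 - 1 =0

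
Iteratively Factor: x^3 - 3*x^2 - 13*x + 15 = (x - 5)*(x^2 + 2*x - 3) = (x - 5)*(x - 1)*(x + 3)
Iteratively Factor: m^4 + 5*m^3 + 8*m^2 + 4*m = (m + 2)*(m^3 + 3*m^2 + 2*m) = m*(m + 2)*(m^2 + 3*m + 2) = m*(m + 2)^2*(m + 1)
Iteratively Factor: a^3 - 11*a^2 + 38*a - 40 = (a - 2)*(a^2 - 9*a + 20) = (a - 4)*(a - 2)*(a - 5)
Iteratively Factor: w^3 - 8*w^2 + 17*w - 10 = (w - 5)*(w^2 - 3*w + 2) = (w - 5)*(w - 2)*(w - 1)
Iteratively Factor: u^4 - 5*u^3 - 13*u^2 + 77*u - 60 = (u - 3)*(u^3 - 2*u^2 - 19*u + 20) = (u - 5)*(u - 3)*(u^2 + 3*u - 4) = (u - 5)*(u - 3)*(u - 1)*(u + 4)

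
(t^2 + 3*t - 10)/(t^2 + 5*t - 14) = (t + 5)/(t + 7)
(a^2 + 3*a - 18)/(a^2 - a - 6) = (a + 6)/(a + 2)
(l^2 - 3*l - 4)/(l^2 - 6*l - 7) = (l - 4)/(l - 7)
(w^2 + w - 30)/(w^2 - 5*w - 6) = (-w^2 - w + 30)/(-w^2 + 5*w + 6)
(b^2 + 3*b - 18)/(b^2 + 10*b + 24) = (b - 3)/(b + 4)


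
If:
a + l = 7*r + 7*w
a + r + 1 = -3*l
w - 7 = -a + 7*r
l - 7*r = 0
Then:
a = 343/75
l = -133/75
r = -19/75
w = 49/75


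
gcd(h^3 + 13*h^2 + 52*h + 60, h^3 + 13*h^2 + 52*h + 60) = h^3 + 13*h^2 + 52*h + 60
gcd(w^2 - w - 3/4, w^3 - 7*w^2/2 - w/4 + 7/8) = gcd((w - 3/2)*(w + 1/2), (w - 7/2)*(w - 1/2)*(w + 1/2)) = w + 1/2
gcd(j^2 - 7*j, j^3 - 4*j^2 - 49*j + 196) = j - 7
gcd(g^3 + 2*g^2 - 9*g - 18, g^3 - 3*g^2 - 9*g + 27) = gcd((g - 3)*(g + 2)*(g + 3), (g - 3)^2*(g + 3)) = g^2 - 9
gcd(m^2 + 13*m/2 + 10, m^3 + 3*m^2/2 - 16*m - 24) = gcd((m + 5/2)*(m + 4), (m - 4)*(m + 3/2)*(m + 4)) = m + 4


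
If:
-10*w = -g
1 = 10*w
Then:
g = 1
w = 1/10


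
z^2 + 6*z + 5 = (z + 1)*(z + 5)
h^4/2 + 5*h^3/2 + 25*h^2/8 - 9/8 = (h/2 + 1/2)*(h - 1/2)*(h + 3/2)*(h + 3)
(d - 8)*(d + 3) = d^2 - 5*d - 24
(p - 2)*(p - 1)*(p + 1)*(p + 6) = p^4 + 4*p^3 - 13*p^2 - 4*p + 12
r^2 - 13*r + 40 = (r - 8)*(r - 5)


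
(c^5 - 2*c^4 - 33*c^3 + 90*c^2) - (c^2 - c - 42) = c^5 - 2*c^4 - 33*c^3 + 89*c^2 + c + 42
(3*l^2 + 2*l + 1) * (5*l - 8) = 15*l^3 - 14*l^2 - 11*l - 8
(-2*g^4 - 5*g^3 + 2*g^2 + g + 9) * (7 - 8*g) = 16*g^5 + 26*g^4 - 51*g^3 + 6*g^2 - 65*g + 63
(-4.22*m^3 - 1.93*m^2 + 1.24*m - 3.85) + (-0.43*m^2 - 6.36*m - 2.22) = -4.22*m^3 - 2.36*m^2 - 5.12*m - 6.07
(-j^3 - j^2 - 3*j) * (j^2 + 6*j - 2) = -j^5 - 7*j^4 - 7*j^3 - 16*j^2 + 6*j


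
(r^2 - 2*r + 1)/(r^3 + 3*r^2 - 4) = (r - 1)/(r^2 + 4*r + 4)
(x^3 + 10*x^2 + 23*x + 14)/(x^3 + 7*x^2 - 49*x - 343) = (x^2 + 3*x + 2)/(x^2 - 49)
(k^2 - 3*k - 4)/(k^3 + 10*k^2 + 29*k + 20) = (k - 4)/(k^2 + 9*k + 20)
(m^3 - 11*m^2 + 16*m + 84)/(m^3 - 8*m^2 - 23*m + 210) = (m + 2)/(m + 5)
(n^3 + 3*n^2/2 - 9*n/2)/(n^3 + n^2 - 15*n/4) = 2*(n + 3)/(2*n + 5)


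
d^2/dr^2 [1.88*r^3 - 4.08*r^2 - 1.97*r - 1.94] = 11.28*r - 8.16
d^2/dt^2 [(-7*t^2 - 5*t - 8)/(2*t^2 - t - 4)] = 4*(-17*t^3 - 132*t^2 - 36*t - 82)/(8*t^6 - 12*t^5 - 42*t^4 + 47*t^3 + 84*t^2 - 48*t - 64)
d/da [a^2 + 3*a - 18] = 2*a + 3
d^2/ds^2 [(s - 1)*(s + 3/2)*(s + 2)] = 6*s + 5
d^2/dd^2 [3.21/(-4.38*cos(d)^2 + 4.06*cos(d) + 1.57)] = (-246.327696*(1 - cos(d)^2)^2 + 171.248364*cos(d)^3 - 264.371748*cos(d)^2 - 322.035546*cos(d) + 396.30018)/(-4.38*cos(d)^2 + 4.06*cos(d) + 1.57)^3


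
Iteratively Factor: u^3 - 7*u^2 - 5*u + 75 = (u - 5)*(u^2 - 2*u - 15) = (u - 5)^2*(u + 3)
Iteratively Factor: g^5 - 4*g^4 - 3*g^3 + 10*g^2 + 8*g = (g + 1)*(g^4 - 5*g^3 + 2*g^2 + 8*g) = (g + 1)^2*(g^3 - 6*g^2 + 8*g) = (g - 4)*(g + 1)^2*(g^2 - 2*g) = (g - 4)*(g - 2)*(g + 1)^2*(g)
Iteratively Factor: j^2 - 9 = (j - 3)*(j + 3)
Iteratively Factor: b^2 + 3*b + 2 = (b + 2)*(b + 1)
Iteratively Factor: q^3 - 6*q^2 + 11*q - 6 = (q - 2)*(q^2 - 4*q + 3) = (q - 3)*(q - 2)*(q - 1)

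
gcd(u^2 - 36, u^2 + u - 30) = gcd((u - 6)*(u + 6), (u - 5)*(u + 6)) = u + 6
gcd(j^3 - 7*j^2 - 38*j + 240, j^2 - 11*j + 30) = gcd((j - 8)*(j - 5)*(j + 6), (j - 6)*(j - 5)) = j - 5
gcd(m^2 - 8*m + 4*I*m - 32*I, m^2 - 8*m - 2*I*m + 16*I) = m - 8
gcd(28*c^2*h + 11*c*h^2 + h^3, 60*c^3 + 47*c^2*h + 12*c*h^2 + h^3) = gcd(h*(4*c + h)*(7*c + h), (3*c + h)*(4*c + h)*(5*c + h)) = 4*c + h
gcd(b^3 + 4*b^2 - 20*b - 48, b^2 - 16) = b - 4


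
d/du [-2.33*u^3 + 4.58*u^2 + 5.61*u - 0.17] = -6.99*u^2 + 9.16*u + 5.61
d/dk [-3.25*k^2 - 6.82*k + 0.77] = -6.5*k - 6.82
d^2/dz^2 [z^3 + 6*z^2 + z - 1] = 6*z + 12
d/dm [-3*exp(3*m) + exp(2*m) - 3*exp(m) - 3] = (-9*exp(2*m) + 2*exp(m) - 3)*exp(m)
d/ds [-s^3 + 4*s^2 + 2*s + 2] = -3*s^2 + 8*s + 2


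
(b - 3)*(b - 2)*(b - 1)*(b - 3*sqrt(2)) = b^4 - 6*b^3 - 3*sqrt(2)*b^3 + 11*b^2 + 18*sqrt(2)*b^2 - 33*sqrt(2)*b - 6*b + 18*sqrt(2)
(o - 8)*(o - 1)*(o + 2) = o^3 - 7*o^2 - 10*o + 16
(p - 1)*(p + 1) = p^2 - 1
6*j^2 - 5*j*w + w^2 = (-3*j + w)*(-2*j + w)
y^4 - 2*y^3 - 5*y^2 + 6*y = y*(y - 3)*(y - 1)*(y + 2)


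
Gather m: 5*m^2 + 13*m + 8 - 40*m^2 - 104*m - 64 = -35*m^2 - 91*m - 56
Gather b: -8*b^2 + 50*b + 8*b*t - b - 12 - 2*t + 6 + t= -8*b^2 + b*(8*t + 49) - t - 6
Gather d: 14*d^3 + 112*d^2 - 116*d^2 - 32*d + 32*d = 14*d^3 - 4*d^2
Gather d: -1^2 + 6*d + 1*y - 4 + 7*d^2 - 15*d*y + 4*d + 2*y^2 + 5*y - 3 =7*d^2 + d*(10 - 15*y) + 2*y^2 + 6*y - 8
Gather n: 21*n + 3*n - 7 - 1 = 24*n - 8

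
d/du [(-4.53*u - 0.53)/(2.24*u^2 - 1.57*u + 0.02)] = (10.1472*u^2 + 2.3744*u - 0.9227)/(5.0176*u^4 - 7.0336*u^3 + 2.5545*u^2 - 0.0628*u + 0.0004)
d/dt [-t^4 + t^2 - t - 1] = -4*t^3 + 2*t - 1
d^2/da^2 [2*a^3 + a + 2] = 12*a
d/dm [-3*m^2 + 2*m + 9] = 2 - 6*m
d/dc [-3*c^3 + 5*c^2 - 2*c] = -9*c^2 + 10*c - 2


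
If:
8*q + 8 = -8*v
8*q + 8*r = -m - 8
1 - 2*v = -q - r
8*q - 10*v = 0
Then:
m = 64/9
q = -5/9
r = -4/3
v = -4/9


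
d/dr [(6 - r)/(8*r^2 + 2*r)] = (2*r^2 - 24*r - 3)/(r^2*(16*r^2 + 8*r + 1))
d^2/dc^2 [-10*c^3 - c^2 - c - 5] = -60*c - 2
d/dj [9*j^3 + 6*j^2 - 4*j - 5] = 27*j^2 + 12*j - 4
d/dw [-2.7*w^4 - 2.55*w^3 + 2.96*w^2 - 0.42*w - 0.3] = -10.8*w^3 - 7.65*w^2 + 5.92*w - 0.42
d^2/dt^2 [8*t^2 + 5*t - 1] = 16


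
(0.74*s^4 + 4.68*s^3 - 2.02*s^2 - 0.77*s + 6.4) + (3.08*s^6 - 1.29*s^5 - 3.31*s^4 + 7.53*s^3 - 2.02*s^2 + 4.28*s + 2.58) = 3.08*s^6 - 1.29*s^5 - 2.57*s^4 + 12.21*s^3 - 4.04*s^2 + 3.51*s + 8.98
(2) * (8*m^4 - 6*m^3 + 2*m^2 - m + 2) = 16*m^4 - 12*m^3 + 4*m^2 - 2*m + 4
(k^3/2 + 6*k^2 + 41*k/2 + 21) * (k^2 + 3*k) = k^5/2 + 15*k^4/2 + 77*k^3/2 + 165*k^2/2 + 63*k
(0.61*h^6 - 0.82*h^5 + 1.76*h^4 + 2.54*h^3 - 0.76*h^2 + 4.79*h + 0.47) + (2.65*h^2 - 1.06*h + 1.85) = 0.61*h^6 - 0.82*h^5 + 1.76*h^4 + 2.54*h^3 + 1.89*h^2 + 3.73*h + 2.32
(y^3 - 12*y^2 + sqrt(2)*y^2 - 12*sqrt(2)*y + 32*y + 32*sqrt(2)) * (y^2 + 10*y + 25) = y^5 - 2*y^4 + sqrt(2)*y^4 - 63*y^3 - 2*sqrt(2)*y^3 - 63*sqrt(2)*y^2 + 20*y^2 + 20*sqrt(2)*y + 800*y + 800*sqrt(2)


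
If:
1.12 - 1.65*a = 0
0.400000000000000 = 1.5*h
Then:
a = 0.68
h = 0.27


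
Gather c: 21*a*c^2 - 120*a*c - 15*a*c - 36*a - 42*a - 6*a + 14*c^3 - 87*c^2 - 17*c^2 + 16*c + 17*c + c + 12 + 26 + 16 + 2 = -84*a + 14*c^3 + c^2*(21*a - 104) + c*(34 - 135*a) + 56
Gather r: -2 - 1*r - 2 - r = -2*r - 4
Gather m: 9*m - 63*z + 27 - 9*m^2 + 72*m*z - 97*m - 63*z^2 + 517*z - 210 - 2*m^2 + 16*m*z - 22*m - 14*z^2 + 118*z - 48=-11*m^2 + m*(88*z - 110) - 77*z^2 + 572*z - 231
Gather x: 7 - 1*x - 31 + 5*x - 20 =4*x - 44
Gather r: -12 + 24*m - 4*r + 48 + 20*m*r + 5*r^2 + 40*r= 24*m + 5*r^2 + r*(20*m + 36) + 36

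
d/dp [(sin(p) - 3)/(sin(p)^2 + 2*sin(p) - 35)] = (6*sin(p) + cos(p)^2 - 30)*cos(p)/(sin(p)^2 + 2*sin(p) - 35)^2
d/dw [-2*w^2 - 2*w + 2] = -4*w - 2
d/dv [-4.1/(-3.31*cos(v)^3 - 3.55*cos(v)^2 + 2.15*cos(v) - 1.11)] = (40.713*cos(v)^2 + 29.11*cos(v) - 8.815)*sin(v)/(3.31*cos(v)^3 + 3.55*cos(v)^2 - 2.15*cos(v) + 1.11)^2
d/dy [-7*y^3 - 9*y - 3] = -21*y^2 - 9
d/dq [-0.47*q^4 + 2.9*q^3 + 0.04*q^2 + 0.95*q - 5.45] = -1.88*q^3 + 8.7*q^2 + 0.08*q + 0.95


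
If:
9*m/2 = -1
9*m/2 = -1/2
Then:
No Solution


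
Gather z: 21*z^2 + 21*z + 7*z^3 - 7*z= 7*z^3 + 21*z^2 + 14*z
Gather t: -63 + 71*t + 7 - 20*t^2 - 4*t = -20*t^2 + 67*t - 56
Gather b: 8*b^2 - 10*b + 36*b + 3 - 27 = 8*b^2 + 26*b - 24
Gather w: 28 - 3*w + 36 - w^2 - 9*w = -w^2 - 12*w + 64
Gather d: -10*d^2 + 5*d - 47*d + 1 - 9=-10*d^2 - 42*d - 8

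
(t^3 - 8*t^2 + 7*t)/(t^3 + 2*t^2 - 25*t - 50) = t*(t^2 - 8*t + 7)/(t^3 + 2*t^2 - 25*t - 50)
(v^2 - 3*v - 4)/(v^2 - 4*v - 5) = (v - 4)/(v - 5)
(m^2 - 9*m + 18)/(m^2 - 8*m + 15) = (m - 6)/(m - 5)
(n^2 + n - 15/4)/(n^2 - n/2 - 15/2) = (n - 3/2)/(n - 3)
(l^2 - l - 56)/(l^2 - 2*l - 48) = (l + 7)/(l + 6)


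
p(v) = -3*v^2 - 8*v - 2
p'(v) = -6*v - 8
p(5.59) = -140.46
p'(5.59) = -41.54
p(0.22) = -3.91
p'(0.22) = -9.32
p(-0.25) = -0.19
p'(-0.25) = -6.50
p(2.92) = -50.94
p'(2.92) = -25.52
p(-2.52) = -0.89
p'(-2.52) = 7.12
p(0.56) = -7.42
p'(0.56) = -11.36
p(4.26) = -90.52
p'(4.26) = -33.56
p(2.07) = -31.41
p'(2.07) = -20.42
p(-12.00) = -338.00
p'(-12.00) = 64.00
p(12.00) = -530.00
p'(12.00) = -80.00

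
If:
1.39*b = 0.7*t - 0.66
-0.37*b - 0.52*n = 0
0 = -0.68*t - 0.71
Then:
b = -1.00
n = 0.71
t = -1.04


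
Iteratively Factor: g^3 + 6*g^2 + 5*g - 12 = (g - 1)*(g^2 + 7*g + 12) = (g - 1)*(g + 4)*(g + 3)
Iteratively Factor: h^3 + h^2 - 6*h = (h)*(h^2 + h - 6) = h*(h - 2)*(h + 3)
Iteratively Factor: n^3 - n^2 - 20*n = (n)*(n^2 - n - 20) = n*(n - 5)*(n + 4)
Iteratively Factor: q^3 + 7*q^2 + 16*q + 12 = (q + 2)*(q^2 + 5*q + 6) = (q + 2)^2*(q + 3)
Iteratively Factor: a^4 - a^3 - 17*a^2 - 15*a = (a - 5)*(a^3 + 4*a^2 + 3*a) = (a - 5)*(a + 1)*(a^2 + 3*a) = (a - 5)*(a + 1)*(a + 3)*(a)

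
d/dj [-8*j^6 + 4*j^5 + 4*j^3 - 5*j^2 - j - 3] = -48*j^5 + 20*j^4 + 12*j^2 - 10*j - 1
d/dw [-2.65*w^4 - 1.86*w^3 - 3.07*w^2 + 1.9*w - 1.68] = -10.6*w^3 - 5.58*w^2 - 6.14*w + 1.9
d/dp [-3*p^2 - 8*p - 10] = -6*p - 8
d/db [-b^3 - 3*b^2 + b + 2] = -3*b^2 - 6*b + 1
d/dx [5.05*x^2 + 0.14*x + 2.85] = 10.1*x + 0.14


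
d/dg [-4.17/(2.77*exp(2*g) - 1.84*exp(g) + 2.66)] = (23.1018*exp(g) - 7.6728)*exp(g)/(2.77*exp(2*g) - 1.84*exp(g) + 2.66)^2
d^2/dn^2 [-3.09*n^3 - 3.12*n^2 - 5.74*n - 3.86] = -18.54*n - 6.24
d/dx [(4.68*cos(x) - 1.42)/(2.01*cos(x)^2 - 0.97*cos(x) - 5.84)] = (9.4068*cos(x)^2 - 5.7084*cos(x) + 28.7086)*sin(x)/(4.0401*cos(x)^4 - 3.8994*cos(x)^3 - 22.5359*cos(x)^2 + 11.3296*cos(x) + 34.1056)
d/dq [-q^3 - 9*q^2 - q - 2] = -3*q^2 - 18*q - 1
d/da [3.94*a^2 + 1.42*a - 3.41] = 7.88*a + 1.42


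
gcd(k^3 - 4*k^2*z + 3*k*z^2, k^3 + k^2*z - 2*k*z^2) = -k^2 + k*z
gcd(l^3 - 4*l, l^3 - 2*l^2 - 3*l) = l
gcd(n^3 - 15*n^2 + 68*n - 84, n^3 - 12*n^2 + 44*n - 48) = n^2 - 8*n + 12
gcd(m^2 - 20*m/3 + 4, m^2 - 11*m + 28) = 1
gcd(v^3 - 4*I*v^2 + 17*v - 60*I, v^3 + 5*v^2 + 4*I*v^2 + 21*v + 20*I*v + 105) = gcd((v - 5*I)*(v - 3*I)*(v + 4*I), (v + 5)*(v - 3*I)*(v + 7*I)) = v - 3*I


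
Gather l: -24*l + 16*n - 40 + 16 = -24*l + 16*n - 24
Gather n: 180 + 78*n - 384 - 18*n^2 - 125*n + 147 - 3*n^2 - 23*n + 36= -21*n^2 - 70*n - 21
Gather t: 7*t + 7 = 7*t + 7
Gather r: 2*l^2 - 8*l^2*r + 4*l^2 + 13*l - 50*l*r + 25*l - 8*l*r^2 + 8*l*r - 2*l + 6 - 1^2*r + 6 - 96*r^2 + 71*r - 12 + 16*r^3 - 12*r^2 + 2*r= 6*l^2 + 36*l + 16*r^3 + r^2*(-8*l - 108) + r*(-8*l^2 - 42*l + 72)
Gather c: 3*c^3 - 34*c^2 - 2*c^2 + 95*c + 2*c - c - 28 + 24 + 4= 3*c^3 - 36*c^2 + 96*c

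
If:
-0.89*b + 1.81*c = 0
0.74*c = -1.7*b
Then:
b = 0.00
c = 0.00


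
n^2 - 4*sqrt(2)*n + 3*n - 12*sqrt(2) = (n + 3)*(n - 4*sqrt(2))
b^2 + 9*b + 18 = (b + 3)*(b + 6)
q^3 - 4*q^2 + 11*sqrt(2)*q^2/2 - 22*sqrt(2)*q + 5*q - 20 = (q - 4)*(q + sqrt(2)/2)*(q + 5*sqrt(2))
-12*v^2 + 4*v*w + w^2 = (-2*v + w)*(6*v + w)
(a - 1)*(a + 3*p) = a^2 + 3*a*p - a - 3*p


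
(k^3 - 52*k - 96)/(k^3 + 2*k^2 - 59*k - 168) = (k^2 + 8*k + 12)/(k^2 + 10*k + 21)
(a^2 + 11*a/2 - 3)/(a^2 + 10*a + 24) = (a - 1/2)/(a + 4)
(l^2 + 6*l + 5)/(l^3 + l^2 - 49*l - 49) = (l + 5)/(l^2 - 49)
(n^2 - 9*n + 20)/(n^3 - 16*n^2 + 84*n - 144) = (n - 5)/(n^2 - 12*n + 36)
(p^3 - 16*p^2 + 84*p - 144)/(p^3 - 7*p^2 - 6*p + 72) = (p - 6)/(p + 3)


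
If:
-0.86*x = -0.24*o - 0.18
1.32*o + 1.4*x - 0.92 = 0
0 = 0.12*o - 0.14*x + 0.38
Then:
No Solution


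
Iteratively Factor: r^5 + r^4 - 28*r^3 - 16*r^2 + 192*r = (r + 4)*(r^4 - 3*r^3 - 16*r^2 + 48*r) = r*(r + 4)*(r^3 - 3*r^2 - 16*r + 48) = r*(r - 3)*(r + 4)*(r^2 - 16) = r*(r - 3)*(r + 4)^2*(r - 4)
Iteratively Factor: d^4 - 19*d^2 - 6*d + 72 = (d + 3)*(d^3 - 3*d^2 - 10*d + 24) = (d - 2)*(d + 3)*(d^2 - d - 12) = (d - 2)*(d + 3)^2*(d - 4)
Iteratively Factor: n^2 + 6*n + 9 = (n + 3)*(n + 3)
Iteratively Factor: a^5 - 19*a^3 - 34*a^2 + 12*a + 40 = (a - 1)*(a^4 + a^3 - 18*a^2 - 52*a - 40) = (a - 1)*(a + 2)*(a^3 - a^2 - 16*a - 20) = (a - 1)*(a + 2)^2*(a^2 - 3*a - 10) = (a - 1)*(a + 2)^3*(a - 5)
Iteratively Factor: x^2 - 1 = (x + 1)*(x - 1)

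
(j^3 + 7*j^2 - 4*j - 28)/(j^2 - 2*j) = j + 9 + 14/j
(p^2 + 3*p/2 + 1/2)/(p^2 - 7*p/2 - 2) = (p + 1)/(p - 4)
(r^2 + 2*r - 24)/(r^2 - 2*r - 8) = (r + 6)/(r + 2)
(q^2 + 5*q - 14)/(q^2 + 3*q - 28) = (q - 2)/(q - 4)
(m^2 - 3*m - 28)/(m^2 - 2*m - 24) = (m - 7)/(m - 6)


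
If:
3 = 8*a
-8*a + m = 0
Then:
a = 3/8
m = 3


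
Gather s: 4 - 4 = 0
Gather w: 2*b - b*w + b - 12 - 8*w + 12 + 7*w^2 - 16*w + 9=3*b + 7*w^2 + w*(-b - 24) + 9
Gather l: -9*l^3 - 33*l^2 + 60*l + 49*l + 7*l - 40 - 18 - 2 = -9*l^3 - 33*l^2 + 116*l - 60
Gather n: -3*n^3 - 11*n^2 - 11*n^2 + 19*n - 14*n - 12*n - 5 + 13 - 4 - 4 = -3*n^3 - 22*n^2 - 7*n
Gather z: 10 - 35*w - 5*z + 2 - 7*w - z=-42*w - 6*z + 12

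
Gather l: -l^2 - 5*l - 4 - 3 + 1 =-l^2 - 5*l - 6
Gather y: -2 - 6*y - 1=-6*y - 3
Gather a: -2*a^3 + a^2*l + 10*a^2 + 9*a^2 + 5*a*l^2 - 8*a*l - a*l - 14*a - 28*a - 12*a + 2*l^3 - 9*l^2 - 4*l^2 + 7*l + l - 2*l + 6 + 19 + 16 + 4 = -2*a^3 + a^2*(l + 19) + a*(5*l^2 - 9*l - 54) + 2*l^3 - 13*l^2 + 6*l + 45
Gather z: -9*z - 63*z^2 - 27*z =-63*z^2 - 36*z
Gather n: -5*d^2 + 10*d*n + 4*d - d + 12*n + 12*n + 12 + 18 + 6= -5*d^2 + 3*d + n*(10*d + 24) + 36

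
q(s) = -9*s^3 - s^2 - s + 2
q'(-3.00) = -238.00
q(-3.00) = 239.00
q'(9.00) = -2206.00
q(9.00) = -6649.00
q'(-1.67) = -72.96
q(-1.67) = 42.80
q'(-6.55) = -1146.27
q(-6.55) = 2494.75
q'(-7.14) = -1363.17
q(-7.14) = 3234.11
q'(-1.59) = -66.08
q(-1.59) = 37.24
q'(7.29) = -1450.47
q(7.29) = -3545.22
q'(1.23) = -44.31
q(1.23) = -17.49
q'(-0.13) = -1.20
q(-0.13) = 2.13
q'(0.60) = -11.92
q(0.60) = -0.90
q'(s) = -27*s^2 - 2*s - 1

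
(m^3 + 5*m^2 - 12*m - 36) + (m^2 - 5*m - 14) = m^3 + 6*m^2 - 17*m - 50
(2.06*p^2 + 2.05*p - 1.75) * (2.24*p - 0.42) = 4.6144*p^3 + 3.7268*p^2 - 4.781*p + 0.735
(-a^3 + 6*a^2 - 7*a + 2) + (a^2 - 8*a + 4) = -a^3 + 7*a^2 - 15*a + 6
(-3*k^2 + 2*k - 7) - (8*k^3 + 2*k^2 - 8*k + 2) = -8*k^3 - 5*k^2 + 10*k - 9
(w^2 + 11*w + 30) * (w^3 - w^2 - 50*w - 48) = w^5 + 10*w^4 - 31*w^3 - 628*w^2 - 2028*w - 1440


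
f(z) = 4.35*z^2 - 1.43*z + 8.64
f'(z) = 8.7*z - 1.43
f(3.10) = 46.01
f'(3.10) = 25.54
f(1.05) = 11.93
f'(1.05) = 7.70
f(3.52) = 57.50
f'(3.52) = 29.19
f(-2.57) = 41.05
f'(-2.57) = -23.79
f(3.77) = 65.08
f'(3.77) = 31.37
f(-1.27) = 17.47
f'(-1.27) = -12.48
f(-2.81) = 47.01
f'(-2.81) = -25.88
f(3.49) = 56.63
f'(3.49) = 28.93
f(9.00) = 348.12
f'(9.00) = 76.87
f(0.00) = 8.64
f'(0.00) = -1.43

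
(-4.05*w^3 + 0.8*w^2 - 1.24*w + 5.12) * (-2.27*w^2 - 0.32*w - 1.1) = 9.1935*w^5 - 0.52*w^4 + 7.0138*w^3 - 12.1056*w^2 - 0.2744*w - 5.632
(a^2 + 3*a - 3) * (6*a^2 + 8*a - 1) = 6*a^4 + 26*a^3 + 5*a^2 - 27*a + 3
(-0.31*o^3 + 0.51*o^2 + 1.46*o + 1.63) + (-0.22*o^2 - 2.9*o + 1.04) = -0.31*o^3 + 0.29*o^2 - 1.44*o + 2.67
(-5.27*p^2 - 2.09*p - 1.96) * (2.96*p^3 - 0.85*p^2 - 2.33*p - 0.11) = -15.5992*p^5 - 1.7069*p^4 + 8.254*p^3 + 7.1154*p^2 + 4.7967*p + 0.2156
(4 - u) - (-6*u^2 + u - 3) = 6*u^2 - 2*u + 7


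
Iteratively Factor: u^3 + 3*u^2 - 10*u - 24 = (u + 2)*(u^2 + u - 12) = (u + 2)*(u + 4)*(u - 3)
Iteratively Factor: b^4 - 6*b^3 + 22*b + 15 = (b - 5)*(b^3 - b^2 - 5*b - 3) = (b - 5)*(b + 1)*(b^2 - 2*b - 3) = (b - 5)*(b - 3)*(b + 1)*(b + 1)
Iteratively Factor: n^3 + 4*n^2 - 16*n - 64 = (n - 4)*(n^2 + 8*n + 16) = (n - 4)*(n + 4)*(n + 4)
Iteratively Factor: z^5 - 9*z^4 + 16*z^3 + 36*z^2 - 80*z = (z + 2)*(z^4 - 11*z^3 + 38*z^2 - 40*z) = z*(z + 2)*(z^3 - 11*z^2 + 38*z - 40) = z*(z - 5)*(z + 2)*(z^2 - 6*z + 8) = z*(z - 5)*(z - 2)*(z + 2)*(z - 4)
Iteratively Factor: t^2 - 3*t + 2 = (t - 1)*(t - 2)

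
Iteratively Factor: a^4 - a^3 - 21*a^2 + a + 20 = (a - 5)*(a^3 + 4*a^2 - a - 4) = (a - 5)*(a - 1)*(a^2 + 5*a + 4) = (a - 5)*(a - 1)*(a + 1)*(a + 4)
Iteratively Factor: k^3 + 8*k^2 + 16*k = (k + 4)*(k^2 + 4*k) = (k + 4)^2*(k)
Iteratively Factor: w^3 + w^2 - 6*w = (w + 3)*(w^2 - 2*w) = w*(w + 3)*(w - 2)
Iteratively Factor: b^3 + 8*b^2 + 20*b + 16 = (b + 2)*(b^2 + 6*b + 8) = (b + 2)^2*(b + 4)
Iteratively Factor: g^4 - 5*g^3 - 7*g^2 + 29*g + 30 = (g + 2)*(g^3 - 7*g^2 + 7*g + 15) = (g - 3)*(g + 2)*(g^2 - 4*g - 5) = (g - 3)*(g + 1)*(g + 2)*(g - 5)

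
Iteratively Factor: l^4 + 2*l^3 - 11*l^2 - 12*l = (l + 1)*(l^3 + l^2 - 12*l) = (l - 3)*(l + 1)*(l^2 + 4*l) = l*(l - 3)*(l + 1)*(l + 4)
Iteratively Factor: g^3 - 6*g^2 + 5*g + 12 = (g - 3)*(g^2 - 3*g - 4) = (g - 3)*(g + 1)*(g - 4)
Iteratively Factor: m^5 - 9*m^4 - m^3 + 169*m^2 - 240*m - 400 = (m + 4)*(m^4 - 13*m^3 + 51*m^2 - 35*m - 100) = (m - 5)*(m + 4)*(m^3 - 8*m^2 + 11*m + 20) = (m - 5)*(m + 1)*(m + 4)*(m^2 - 9*m + 20) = (m - 5)*(m - 4)*(m + 1)*(m + 4)*(m - 5)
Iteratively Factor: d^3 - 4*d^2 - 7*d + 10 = (d + 2)*(d^2 - 6*d + 5) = (d - 1)*(d + 2)*(d - 5)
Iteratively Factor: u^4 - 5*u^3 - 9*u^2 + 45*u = (u - 5)*(u^3 - 9*u) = (u - 5)*(u + 3)*(u^2 - 3*u) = (u - 5)*(u - 3)*(u + 3)*(u)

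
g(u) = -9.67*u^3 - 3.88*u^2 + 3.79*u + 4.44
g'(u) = -29.01*u^2 - 7.76*u + 3.79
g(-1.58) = 26.91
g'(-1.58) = -56.37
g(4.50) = -938.25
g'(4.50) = -618.58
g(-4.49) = 784.52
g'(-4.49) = -546.21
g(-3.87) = 492.14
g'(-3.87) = -400.66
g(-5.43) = 1417.65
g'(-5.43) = -809.43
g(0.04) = 4.58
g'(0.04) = 3.43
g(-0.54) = 2.78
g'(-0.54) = -0.48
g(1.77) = -54.63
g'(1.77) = -100.83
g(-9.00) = 6705.48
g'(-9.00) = -2276.18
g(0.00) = 4.44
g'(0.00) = 3.79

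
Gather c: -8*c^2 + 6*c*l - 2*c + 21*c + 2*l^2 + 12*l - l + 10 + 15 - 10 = -8*c^2 + c*(6*l + 19) + 2*l^2 + 11*l + 15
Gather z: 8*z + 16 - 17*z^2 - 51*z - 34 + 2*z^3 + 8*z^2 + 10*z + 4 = 2*z^3 - 9*z^2 - 33*z - 14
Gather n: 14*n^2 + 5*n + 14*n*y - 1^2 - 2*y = 14*n^2 + n*(14*y + 5) - 2*y - 1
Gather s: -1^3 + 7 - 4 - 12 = -10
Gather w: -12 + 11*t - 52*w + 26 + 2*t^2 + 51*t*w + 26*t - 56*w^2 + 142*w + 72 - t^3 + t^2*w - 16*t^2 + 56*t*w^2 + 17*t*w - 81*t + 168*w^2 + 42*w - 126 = -t^3 - 14*t^2 - 44*t + w^2*(56*t + 112) + w*(t^2 + 68*t + 132) - 40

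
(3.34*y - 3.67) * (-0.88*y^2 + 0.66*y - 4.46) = -2.9392*y^3 + 5.434*y^2 - 17.3186*y + 16.3682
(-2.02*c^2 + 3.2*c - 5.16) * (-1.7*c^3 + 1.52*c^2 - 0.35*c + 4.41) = 3.434*c^5 - 8.5104*c^4 + 14.343*c^3 - 17.8714*c^2 + 15.918*c - 22.7556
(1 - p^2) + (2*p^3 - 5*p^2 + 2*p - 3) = 2*p^3 - 6*p^2 + 2*p - 2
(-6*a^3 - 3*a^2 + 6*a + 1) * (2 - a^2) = 6*a^5 + 3*a^4 - 18*a^3 - 7*a^2 + 12*a + 2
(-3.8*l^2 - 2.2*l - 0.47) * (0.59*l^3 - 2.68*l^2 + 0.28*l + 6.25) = -2.242*l^5 + 8.886*l^4 + 4.5547*l^3 - 23.1064*l^2 - 13.8816*l - 2.9375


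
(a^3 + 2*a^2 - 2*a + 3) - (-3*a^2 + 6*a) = a^3 + 5*a^2 - 8*a + 3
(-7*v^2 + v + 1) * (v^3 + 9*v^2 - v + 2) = -7*v^5 - 62*v^4 + 17*v^3 - 6*v^2 + v + 2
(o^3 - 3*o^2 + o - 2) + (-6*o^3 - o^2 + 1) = -5*o^3 - 4*o^2 + o - 1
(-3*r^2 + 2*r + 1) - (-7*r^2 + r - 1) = 4*r^2 + r + 2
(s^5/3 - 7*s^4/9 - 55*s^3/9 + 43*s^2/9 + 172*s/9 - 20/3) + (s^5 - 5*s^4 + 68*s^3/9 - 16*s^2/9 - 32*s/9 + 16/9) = 4*s^5/3 - 52*s^4/9 + 13*s^3/9 + 3*s^2 + 140*s/9 - 44/9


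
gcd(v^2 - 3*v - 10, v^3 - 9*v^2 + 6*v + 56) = v + 2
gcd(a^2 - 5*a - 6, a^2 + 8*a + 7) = a + 1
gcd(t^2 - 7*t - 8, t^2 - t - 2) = t + 1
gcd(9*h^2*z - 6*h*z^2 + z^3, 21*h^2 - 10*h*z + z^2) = -3*h + z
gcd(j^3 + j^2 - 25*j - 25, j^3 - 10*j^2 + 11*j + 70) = j - 5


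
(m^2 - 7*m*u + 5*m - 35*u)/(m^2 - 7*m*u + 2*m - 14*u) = (m + 5)/(m + 2)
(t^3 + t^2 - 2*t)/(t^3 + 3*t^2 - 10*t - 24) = t*(t - 1)/(t^2 + t - 12)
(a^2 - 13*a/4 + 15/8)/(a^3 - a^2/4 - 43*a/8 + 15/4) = (2*a - 5)/(2*a^2 + a - 10)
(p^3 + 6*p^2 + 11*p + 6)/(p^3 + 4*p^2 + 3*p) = (p + 2)/p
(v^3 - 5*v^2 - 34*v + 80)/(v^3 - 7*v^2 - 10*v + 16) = (v^2 + 3*v - 10)/(v^2 + v - 2)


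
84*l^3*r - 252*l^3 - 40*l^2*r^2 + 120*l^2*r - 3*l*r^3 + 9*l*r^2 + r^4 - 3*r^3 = (-7*l + r)*(-2*l + r)*(6*l + r)*(r - 3)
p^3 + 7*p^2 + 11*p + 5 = (p + 1)^2*(p + 5)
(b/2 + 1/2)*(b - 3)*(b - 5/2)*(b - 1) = b^4/2 - 11*b^3/4 + 13*b^2/4 + 11*b/4 - 15/4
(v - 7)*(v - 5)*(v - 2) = v^3 - 14*v^2 + 59*v - 70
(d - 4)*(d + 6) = d^2 + 2*d - 24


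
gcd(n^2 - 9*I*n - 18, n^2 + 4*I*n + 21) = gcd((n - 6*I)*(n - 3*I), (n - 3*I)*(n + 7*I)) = n - 3*I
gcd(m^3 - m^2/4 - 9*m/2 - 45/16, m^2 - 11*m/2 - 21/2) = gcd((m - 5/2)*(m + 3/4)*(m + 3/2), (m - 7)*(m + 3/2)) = m + 3/2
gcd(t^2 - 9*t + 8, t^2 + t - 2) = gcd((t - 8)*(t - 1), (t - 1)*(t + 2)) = t - 1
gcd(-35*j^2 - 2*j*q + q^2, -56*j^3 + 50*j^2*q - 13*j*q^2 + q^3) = -7*j + q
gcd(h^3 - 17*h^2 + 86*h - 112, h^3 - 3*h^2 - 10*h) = 1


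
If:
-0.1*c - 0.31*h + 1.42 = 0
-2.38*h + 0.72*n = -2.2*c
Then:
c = 3.67347826086957 - 0.242608695652174*n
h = 0.0782608695652174*n + 3.39565217391304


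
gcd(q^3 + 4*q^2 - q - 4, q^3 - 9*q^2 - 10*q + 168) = q + 4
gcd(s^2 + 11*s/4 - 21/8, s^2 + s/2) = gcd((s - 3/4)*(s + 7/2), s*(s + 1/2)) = 1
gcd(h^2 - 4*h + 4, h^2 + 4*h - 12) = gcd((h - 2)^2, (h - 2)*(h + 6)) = h - 2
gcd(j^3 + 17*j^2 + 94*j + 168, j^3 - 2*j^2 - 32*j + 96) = j + 6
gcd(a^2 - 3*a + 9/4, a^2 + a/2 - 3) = a - 3/2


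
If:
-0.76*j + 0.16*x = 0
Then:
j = 0.210526315789474*x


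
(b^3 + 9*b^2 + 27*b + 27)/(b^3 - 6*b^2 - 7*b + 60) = (b^2 + 6*b + 9)/(b^2 - 9*b + 20)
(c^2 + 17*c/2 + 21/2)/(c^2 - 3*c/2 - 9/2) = (c + 7)/(c - 3)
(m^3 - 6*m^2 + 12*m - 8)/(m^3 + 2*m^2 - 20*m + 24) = (m - 2)/(m + 6)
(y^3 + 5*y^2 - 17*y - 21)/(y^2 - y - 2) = (y^2 + 4*y - 21)/(y - 2)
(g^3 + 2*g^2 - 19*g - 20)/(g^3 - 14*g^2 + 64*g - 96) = (g^2 + 6*g + 5)/(g^2 - 10*g + 24)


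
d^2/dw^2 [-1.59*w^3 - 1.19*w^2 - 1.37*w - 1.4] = -9.54*w - 2.38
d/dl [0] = 0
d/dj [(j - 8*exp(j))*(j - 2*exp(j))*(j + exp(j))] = -9*j^2*exp(j) + 3*j^2 + 12*j*exp(2*j) - 18*j*exp(j) + 48*exp(3*j) + 6*exp(2*j)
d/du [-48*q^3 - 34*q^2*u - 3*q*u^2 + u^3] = -34*q^2 - 6*q*u + 3*u^2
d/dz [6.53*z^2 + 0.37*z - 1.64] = 13.06*z + 0.37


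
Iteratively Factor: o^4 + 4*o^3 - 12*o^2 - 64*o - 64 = (o - 4)*(o^3 + 8*o^2 + 20*o + 16) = (o - 4)*(o + 2)*(o^2 + 6*o + 8) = (o - 4)*(o + 2)^2*(o + 4)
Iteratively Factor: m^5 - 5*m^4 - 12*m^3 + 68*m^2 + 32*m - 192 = (m - 4)*(m^4 - m^3 - 16*m^2 + 4*m + 48) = (m - 4)*(m + 2)*(m^3 - 3*m^2 - 10*m + 24) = (m - 4)^2*(m + 2)*(m^2 + m - 6) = (m - 4)^2*(m + 2)*(m + 3)*(m - 2)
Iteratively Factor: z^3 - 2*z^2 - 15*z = (z + 3)*(z^2 - 5*z) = z*(z + 3)*(z - 5)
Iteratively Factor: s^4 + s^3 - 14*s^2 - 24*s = (s + 3)*(s^3 - 2*s^2 - 8*s) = (s - 4)*(s + 3)*(s^2 + 2*s) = (s - 4)*(s + 2)*(s + 3)*(s)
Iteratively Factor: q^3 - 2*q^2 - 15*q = (q + 3)*(q^2 - 5*q) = (q - 5)*(q + 3)*(q)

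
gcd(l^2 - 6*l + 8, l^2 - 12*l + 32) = l - 4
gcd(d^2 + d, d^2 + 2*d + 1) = d + 1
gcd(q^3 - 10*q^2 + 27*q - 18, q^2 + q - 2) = q - 1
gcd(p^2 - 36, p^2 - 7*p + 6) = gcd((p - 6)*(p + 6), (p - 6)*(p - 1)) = p - 6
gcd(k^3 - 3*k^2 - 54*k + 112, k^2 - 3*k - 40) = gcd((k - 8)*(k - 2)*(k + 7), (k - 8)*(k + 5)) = k - 8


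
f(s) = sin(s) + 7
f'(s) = cos(s)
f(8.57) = 7.75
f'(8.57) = -0.66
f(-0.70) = 6.36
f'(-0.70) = 0.76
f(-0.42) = 6.59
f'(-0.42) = 0.91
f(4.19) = 6.13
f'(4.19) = -0.50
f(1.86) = 7.96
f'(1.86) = -0.29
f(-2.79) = 6.66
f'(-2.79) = -0.94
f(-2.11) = 6.14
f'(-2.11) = -0.51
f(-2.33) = 6.27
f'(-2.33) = -0.69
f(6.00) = 6.72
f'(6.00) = 0.96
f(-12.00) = 7.54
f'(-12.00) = 0.84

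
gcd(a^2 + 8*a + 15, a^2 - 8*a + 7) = 1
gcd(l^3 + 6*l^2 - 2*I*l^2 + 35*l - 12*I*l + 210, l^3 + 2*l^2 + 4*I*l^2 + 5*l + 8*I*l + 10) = l + 5*I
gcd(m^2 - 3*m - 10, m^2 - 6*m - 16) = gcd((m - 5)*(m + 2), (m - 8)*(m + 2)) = m + 2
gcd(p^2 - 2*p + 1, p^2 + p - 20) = 1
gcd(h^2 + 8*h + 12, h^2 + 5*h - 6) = h + 6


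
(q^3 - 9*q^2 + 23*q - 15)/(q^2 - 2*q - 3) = (q^2 - 6*q + 5)/(q + 1)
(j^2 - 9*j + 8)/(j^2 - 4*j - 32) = (j - 1)/(j + 4)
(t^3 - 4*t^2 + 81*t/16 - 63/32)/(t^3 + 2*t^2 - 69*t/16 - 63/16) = (8*t^2 - 18*t + 9)/(2*(4*t^2 + 15*t + 9))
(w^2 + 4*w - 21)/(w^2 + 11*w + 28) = (w - 3)/(w + 4)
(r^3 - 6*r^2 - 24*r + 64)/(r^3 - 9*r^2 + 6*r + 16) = (r + 4)/(r + 1)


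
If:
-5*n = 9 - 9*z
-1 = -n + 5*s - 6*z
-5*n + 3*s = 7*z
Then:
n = -180/283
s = 127/283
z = 183/283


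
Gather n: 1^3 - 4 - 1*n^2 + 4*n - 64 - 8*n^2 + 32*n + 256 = -9*n^2 + 36*n + 189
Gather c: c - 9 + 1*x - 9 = c + x - 18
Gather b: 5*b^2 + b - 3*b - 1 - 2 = 5*b^2 - 2*b - 3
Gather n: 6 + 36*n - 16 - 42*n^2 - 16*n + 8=-42*n^2 + 20*n - 2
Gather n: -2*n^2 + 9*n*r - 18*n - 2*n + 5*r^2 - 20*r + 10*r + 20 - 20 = -2*n^2 + n*(9*r - 20) + 5*r^2 - 10*r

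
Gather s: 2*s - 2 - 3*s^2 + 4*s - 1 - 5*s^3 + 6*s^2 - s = -5*s^3 + 3*s^2 + 5*s - 3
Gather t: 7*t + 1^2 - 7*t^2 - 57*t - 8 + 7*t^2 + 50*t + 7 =0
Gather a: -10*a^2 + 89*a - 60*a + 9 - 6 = -10*a^2 + 29*a + 3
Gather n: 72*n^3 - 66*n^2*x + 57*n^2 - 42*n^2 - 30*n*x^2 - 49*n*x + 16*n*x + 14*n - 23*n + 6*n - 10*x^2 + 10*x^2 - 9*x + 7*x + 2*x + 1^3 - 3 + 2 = 72*n^3 + n^2*(15 - 66*x) + n*(-30*x^2 - 33*x - 3)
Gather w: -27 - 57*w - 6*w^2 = -6*w^2 - 57*w - 27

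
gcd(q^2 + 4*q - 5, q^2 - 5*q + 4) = q - 1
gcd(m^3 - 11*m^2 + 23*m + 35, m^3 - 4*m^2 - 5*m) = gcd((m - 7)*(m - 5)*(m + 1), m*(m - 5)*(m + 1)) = m^2 - 4*m - 5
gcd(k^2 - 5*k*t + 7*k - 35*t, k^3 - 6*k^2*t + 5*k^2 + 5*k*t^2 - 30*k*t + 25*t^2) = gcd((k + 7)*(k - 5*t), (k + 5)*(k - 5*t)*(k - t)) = -k + 5*t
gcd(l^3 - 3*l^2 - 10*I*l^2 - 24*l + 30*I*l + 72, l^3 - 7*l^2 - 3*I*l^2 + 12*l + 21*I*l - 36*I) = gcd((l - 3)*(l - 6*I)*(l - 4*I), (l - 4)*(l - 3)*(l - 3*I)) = l - 3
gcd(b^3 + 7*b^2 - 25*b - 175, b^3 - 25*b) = b^2 - 25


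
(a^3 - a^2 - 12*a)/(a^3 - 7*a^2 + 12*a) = (a + 3)/(a - 3)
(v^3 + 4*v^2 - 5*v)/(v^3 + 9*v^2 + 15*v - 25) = v/(v + 5)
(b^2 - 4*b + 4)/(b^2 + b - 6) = (b - 2)/(b + 3)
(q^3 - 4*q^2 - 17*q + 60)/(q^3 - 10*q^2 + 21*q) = (q^2 - q - 20)/(q*(q - 7))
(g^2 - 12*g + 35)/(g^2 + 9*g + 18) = (g^2 - 12*g + 35)/(g^2 + 9*g + 18)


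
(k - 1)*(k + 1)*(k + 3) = k^3 + 3*k^2 - k - 3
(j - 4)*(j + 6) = j^2 + 2*j - 24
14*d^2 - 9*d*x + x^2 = (-7*d + x)*(-2*d + x)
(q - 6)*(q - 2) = q^2 - 8*q + 12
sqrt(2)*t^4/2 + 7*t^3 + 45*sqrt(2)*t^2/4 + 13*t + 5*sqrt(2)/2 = (t + sqrt(2)/2)*(t + sqrt(2))*(t + 5*sqrt(2))*(sqrt(2)*t/2 + 1/2)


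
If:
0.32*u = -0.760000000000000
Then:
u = -2.38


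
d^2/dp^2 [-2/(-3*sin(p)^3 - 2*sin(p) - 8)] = 2*(-81*sin(p)^6 + 96*sin(p)^4 + 216*sin(p)^3 + 32*sin(p)^2 - 128*sin(p) + 8)/(3*sin(p)^3 + 2*sin(p) + 8)^3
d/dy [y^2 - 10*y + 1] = 2*y - 10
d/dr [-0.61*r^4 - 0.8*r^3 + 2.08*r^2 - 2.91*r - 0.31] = -2.44*r^3 - 2.4*r^2 + 4.16*r - 2.91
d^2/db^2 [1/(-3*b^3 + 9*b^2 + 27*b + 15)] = 4*(-b^2 + 6*b - 11)/(b^7 - 11*b^6 + 21*b^5 + 89*b^4 - 109*b^3 - 465*b^2 - 425*b - 125)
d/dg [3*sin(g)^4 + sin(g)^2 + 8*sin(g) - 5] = 2*(6*sin(g)^3 + sin(g) + 4)*cos(g)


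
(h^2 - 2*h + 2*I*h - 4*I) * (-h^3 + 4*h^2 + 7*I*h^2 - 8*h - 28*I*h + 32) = -h^5 + 6*h^4 + 5*I*h^4 - 30*h^3 - 30*I*h^3 + 132*h^2 + 24*I*h^2 - 176*h + 96*I*h - 128*I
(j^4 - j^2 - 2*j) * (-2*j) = -2*j^5 + 2*j^3 + 4*j^2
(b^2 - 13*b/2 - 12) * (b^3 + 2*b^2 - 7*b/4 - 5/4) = b^5 - 9*b^4/2 - 107*b^3/4 - 111*b^2/8 + 233*b/8 + 15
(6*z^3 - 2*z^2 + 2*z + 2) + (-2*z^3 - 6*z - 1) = 4*z^3 - 2*z^2 - 4*z + 1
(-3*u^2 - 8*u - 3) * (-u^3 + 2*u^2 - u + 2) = 3*u^5 + 2*u^4 - 10*u^3 - 4*u^2 - 13*u - 6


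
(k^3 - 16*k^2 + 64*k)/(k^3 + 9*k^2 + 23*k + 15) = k*(k^2 - 16*k + 64)/(k^3 + 9*k^2 + 23*k + 15)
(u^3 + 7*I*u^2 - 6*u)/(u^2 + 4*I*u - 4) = u*(u^2 + 7*I*u - 6)/(u^2 + 4*I*u - 4)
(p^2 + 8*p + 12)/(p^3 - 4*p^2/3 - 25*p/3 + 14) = 3*(p^2 + 8*p + 12)/(3*p^3 - 4*p^2 - 25*p + 42)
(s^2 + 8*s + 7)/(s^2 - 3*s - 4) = (s + 7)/(s - 4)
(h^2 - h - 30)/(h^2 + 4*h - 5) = (h - 6)/(h - 1)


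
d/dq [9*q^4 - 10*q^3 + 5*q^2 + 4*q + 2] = 36*q^3 - 30*q^2 + 10*q + 4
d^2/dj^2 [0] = 0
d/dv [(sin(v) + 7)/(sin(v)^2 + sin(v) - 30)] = (-14*sin(v) + cos(v)^2 - 38)*cos(v)/(sin(v)^2 + sin(v) - 30)^2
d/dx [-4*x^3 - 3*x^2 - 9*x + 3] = -12*x^2 - 6*x - 9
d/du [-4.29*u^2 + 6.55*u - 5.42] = 6.55 - 8.58*u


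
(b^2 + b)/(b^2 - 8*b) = (b + 1)/(b - 8)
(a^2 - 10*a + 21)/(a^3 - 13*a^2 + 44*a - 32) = (a^2 - 10*a + 21)/(a^3 - 13*a^2 + 44*a - 32)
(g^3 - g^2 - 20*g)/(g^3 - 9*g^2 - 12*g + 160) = g/(g - 8)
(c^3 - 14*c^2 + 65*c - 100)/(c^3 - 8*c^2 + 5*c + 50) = (c - 4)/(c + 2)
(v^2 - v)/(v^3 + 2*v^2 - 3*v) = 1/(v + 3)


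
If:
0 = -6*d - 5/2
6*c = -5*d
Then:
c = 25/72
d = -5/12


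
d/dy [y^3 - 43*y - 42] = 3*y^2 - 43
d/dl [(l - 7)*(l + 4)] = 2*l - 3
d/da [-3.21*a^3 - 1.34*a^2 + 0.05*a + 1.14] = -9.63*a^2 - 2.68*a + 0.05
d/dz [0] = 0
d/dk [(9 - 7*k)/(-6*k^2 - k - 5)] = (42*k^2 + 7*k - (7*k - 9)*(12*k + 1) + 35)/(6*k^2 + k + 5)^2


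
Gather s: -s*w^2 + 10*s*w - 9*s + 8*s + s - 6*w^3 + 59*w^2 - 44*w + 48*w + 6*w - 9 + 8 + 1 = s*(-w^2 + 10*w) - 6*w^3 + 59*w^2 + 10*w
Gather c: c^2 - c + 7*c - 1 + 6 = c^2 + 6*c + 5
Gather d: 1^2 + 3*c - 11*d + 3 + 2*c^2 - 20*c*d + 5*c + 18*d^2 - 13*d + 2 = 2*c^2 + 8*c + 18*d^2 + d*(-20*c - 24) + 6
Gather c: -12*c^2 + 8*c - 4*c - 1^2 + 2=-12*c^2 + 4*c + 1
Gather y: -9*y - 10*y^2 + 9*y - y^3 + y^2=-y^3 - 9*y^2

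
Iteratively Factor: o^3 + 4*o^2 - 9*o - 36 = (o - 3)*(o^2 + 7*o + 12) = (o - 3)*(o + 4)*(o + 3)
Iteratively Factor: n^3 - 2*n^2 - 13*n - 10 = (n + 1)*(n^2 - 3*n - 10) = (n - 5)*(n + 1)*(n + 2)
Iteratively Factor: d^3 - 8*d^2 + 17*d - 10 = (d - 5)*(d^2 - 3*d + 2) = (d - 5)*(d - 1)*(d - 2)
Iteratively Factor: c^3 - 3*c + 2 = (c - 1)*(c^2 + c - 2) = (c - 1)*(c + 2)*(c - 1)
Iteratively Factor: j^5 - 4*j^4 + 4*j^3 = (j - 2)*(j^4 - 2*j^3) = j*(j - 2)*(j^3 - 2*j^2) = j^2*(j - 2)*(j^2 - 2*j) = j^2*(j - 2)^2*(j)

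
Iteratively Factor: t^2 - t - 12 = (t + 3)*(t - 4)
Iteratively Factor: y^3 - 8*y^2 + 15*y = (y - 5)*(y^2 - 3*y) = y*(y - 5)*(y - 3)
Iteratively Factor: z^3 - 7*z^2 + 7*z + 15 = (z - 3)*(z^2 - 4*z - 5) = (z - 5)*(z - 3)*(z + 1)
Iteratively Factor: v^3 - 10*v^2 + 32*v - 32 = (v - 4)*(v^2 - 6*v + 8) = (v - 4)*(v - 2)*(v - 4)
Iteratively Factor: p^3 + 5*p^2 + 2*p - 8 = (p + 2)*(p^2 + 3*p - 4) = (p - 1)*(p + 2)*(p + 4)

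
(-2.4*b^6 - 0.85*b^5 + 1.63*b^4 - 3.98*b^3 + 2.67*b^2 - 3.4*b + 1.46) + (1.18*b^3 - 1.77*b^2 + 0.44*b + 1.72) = -2.4*b^6 - 0.85*b^5 + 1.63*b^4 - 2.8*b^3 + 0.9*b^2 - 2.96*b + 3.18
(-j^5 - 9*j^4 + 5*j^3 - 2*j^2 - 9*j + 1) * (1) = -j^5 - 9*j^4 + 5*j^3 - 2*j^2 - 9*j + 1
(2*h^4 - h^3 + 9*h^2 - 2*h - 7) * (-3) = -6*h^4 + 3*h^3 - 27*h^2 + 6*h + 21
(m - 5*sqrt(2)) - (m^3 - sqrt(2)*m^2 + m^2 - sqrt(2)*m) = -m^3 - m^2 + sqrt(2)*m^2 + m + sqrt(2)*m - 5*sqrt(2)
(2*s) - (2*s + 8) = -8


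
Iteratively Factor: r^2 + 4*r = (r)*(r + 4)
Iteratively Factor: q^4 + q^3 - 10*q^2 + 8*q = (q - 1)*(q^3 + 2*q^2 - 8*q) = (q - 1)*(q + 4)*(q^2 - 2*q) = q*(q - 1)*(q + 4)*(q - 2)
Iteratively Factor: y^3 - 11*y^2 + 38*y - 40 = (y - 4)*(y^2 - 7*y + 10) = (y - 5)*(y - 4)*(y - 2)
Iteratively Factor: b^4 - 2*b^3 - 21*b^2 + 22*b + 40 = (b + 1)*(b^3 - 3*b^2 - 18*b + 40) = (b - 2)*(b + 1)*(b^2 - b - 20) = (b - 2)*(b + 1)*(b + 4)*(b - 5)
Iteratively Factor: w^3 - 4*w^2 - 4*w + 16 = (w - 4)*(w^2 - 4) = (w - 4)*(w - 2)*(w + 2)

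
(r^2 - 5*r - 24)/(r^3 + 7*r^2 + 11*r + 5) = (r^2 - 5*r - 24)/(r^3 + 7*r^2 + 11*r + 5)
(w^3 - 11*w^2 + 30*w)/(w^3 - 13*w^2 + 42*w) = (w - 5)/(w - 7)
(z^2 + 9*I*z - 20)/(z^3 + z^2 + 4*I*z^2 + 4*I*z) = (z + 5*I)/(z*(z + 1))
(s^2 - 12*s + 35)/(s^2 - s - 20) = (s - 7)/(s + 4)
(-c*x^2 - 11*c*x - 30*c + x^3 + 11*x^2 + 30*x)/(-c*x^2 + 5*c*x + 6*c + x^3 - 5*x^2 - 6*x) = (x^2 + 11*x + 30)/(x^2 - 5*x - 6)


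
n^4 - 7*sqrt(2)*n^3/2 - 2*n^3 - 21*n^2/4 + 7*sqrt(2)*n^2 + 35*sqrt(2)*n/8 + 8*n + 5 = (n - 5/2)*(n + 1/2)*(n - 4*sqrt(2))*(n + sqrt(2)/2)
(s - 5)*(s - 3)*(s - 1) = s^3 - 9*s^2 + 23*s - 15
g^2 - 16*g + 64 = (g - 8)^2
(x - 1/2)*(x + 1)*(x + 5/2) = x^3 + 3*x^2 + 3*x/4 - 5/4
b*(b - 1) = b^2 - b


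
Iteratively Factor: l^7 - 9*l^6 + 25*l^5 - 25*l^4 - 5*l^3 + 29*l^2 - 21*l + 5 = (l - 1)*(l^6 - 8*l^5 + 17*l^4 - 8*l^3 - 13*l^2 + 16*l - 5) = (l - 1)*(l + 1)*(l^5 - 9*l^4 + 26*l^3 - 34*l^2 + 21*l - 5) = (l - 1)^2*(l + 1)*(l^4 - 8*l^3 + 18*l^2 - 16*l + 5) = (l - 1)^3*(l + 1)*(l^3 - 7*l^2 + 11*l - 5) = (l - 5)*(l - 1)^3*(l + 1)*(l^2 - 2*l + 1) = (l - 5)*(l - 1)^4*(l + 1)*(l - 1)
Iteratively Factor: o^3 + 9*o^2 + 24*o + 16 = (o + 4)*(o^2 + 5*o + 4) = (o + 4)^2*(o + 1)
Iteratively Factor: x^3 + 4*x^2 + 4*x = (x + 2)*(x^2 + 2*x) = x*(x + 2)*(x + 2)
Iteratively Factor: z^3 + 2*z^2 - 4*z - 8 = (z + 2)*(z^2 - 4) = (z + 2)^2*(z - 2)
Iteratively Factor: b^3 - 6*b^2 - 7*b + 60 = (b + 3)*(b^2 - 9*b + 20) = (b - 5)*(b + 3)*(b - 4)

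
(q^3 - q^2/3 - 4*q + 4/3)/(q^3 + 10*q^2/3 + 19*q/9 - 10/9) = 3*(q - 2)/(3*q + 5)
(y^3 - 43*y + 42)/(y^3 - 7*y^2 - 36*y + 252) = (y^2 + 6*y - 7)/(y^2 - y - 42)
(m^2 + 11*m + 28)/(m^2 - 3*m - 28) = (m + 7)/(m - 7)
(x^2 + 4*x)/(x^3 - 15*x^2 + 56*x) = (x + 4)/(x^2 - 15*x + 56)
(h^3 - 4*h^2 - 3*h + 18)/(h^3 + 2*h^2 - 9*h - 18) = (h - 3)/(h + 3)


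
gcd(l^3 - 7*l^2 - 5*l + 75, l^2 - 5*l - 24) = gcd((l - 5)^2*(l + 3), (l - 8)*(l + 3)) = l + 3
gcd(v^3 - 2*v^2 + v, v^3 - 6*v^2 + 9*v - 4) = v^2 - 2*v + 1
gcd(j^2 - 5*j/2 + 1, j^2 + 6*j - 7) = 1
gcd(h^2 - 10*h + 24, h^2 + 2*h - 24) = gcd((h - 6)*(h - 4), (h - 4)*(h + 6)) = h - 4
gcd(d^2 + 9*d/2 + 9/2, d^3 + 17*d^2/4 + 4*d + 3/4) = d + 3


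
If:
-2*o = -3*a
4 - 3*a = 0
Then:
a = 4/3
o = 2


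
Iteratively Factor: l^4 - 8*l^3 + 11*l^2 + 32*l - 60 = (l - 2)*(l^3 - 6*l^2 - l + 30) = (l - 5)*(l - 2)*(l^2 - l - 6) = (l - 5)*(l - 3)*(l - 2)*(l + 2)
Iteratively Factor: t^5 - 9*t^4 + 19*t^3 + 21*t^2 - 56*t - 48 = (t - 4)*(t^4 - 5*t^3 - t^2 + 17*t + 12) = (t - 4)*(t + 1)*(t^3 - 6*t^2 + 5*t + 12) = (t - 4)*(t + 1)^2*(t^2 - 7*t + 12) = (t - 4)^2*(t + 1)^2*(t - 3)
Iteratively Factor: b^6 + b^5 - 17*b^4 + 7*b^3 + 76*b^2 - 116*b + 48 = (b - 2)*(b^5 + 3*b^4 - 11*b^3 - 15*b^2 + 46*b - 24) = (b - 2)^2*(b^4 + 5*b^3 - b^2 - 17*b + 12) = (b - 2)^2*(b - 1)*(b^3 + 6*b^2 + 5*b - 12) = (b - 2)^2*(b - 1)*(b + 4)*(b^2 + 2*b - 3) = (b - 2)^2*(b - 1)^2*(b + 4)*(b + 3)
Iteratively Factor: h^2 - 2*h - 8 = (h + 2)*(h - 4)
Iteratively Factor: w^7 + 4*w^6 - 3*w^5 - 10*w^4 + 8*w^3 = (w)*(w^6 + 4*w^5 - 3*w^4 - 10*w^3 + 8*w^2) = w*(w - 1)*(w^5 + 5*w^4 + 2*w^3 - 8*w^2) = w*(w - 1)^2*(w^4 + 6*w^3 + 8*w^2) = w^2*(w - 1)^2*(w^3 + 6*w^2 + 8*w) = w^3*(w - 1)^2*(w^2 + 6*w + 8) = w^3*(w - 1)^2*(w + 4)*(w + 2)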